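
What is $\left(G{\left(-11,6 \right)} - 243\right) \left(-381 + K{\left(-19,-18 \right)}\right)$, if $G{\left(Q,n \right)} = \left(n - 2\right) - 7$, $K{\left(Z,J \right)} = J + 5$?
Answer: $96924$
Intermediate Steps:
$K{\left(Z,J \right)} = 5 + J$
$G{\left(Q,n \right)} = -9 + n$ ($G{\left(Q,n \right)} = \left(-2 + n\right) - 7 = -9 + n$)
$\left(G{\left(-11,6 \right)} - 243\right) \left(-381 + K{\left(-19,-18 \right)}\right) = \left(\left(-9 + 6\right) - 243\right) \left(-381 + \left(5 - 18\right)\right) = \left(-3 - 243\right) \left(-381 - 13\right) = \left(-3 - 243\right) \left(-394\right) = \left(-246\right) \left(-394\right) = 96924$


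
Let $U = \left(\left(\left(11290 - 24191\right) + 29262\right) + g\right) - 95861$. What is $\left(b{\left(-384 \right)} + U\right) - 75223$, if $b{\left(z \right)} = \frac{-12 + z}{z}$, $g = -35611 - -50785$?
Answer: $- \frac{4465535}{32} \approx -1.3955 \cdot 10^{5}$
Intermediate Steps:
$g = 15174$ ($g = -35611 + 50785 = 15174$)
$b{\left(z \right)} = \frac{-12 + z}{z}$
$U = -64326$ ($U = \left(\left(\left(11290 - 24191\right) + 29262\right) + 15174\right) - 95861 = \left(\left(-12901 + 29262\right) + 15174\right) - 95861 = \left(16361 + 15174\right) - 95861 = 31535 - 95861 = -64326$)
$\left(b{\left(-384 \right)} + U\right) - 75223 = \left(\frac{-12 - 384}{-384} - 64326\right) - 75223 = \left(\left(- \frac{1}{384}\right) \left(-396\right) - 64326\right) - 75223 = \left(\frac{33}{32} - 64326\right) - 75223 = - \frac{2058399}{32} - 75223 = - \frac{4465535}{32}$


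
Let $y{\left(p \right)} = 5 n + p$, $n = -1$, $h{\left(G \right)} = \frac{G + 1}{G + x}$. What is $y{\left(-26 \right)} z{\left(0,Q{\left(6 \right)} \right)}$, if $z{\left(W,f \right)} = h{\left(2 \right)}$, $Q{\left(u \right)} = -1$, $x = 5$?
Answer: $- \frac{93}{7} \approx -13.286$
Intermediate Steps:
$h{\left(G \right)} = \frac{1 + G}{5 + G}$ ($h{\left(G \right)} = \frac{G + 1}{G + 5} = \frac{1 + G}{5 + G}$)
$z{\left(W,f \right)} = \frac{3}{7}$ ($z{\left(W,f \right)} = \frac{1 + 2}{5 + 2} = \frac{1}{7} \cdot 3 = \frac{3}{7}$)
$y{\left(p \right)} = -5 + p$ ($y{\left(p \right)} = 5 \left(-1\right) + p = -5 + p$)
$y{\left(-26 \right)} z{\left(0,Q{\left(6 \right)} \right)} = \left(-5 - 26\right) \frac{3}{7} = \left(-31\right) \frac{3}{7} = - \frac{93}{7}$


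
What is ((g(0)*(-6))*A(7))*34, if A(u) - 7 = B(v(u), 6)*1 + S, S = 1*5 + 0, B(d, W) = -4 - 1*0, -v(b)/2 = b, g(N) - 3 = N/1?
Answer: -4896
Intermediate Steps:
g(N) = 3 + N (g(N) = 3 + N/1 = 3 + N*1 = 3 + N)
v(b) = -2*b
B(d, W) = -4 (B(d, W) = -4 + 0 = -4)
S = 5 (S = 5 + 0 = 5)
A(u) = 8 (A(u) = 7 + (-4*1 + 5) = 7 + (-4 + 5) = 7 + 1 = 8)
((g(0)*(-6))*A(7))*34 = (((3 + 0)*(-6))*8)*34 = ((3*(-6))*8)*34 = -18*8*34 = -144*34 = -4896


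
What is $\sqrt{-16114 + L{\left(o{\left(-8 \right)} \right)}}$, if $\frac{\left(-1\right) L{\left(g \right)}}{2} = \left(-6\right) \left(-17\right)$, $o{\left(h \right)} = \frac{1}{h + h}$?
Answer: $i \sqrt{16318} \approx 127.74 i$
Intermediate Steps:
$o{\left(h \right)} = \frac{1}{2 h}$
$L{\left(g \right)} = -204$ ($L{\left(g \right)} = - 2 \left(\left(-6\right) \left(-17\right)\right) = \left(-2\right) 102 = -204$)
$\sqrt{-16114 + L{\left(o{\left(-8 \right)} \right)}} = \sqrt{-16114 - 204} = \sqrt{-16318} = i \sqrt{16318}$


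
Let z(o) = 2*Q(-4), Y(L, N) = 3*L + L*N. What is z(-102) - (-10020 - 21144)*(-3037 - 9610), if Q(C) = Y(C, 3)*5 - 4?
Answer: -394131356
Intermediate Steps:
Q(C) = -4 + 30*C (Q(C) = (C*(3 + 3))*5 - 4 = (C*6)*5 - 4 = (6*C)*5 - 4 = 30*C - 4 = -4 + 30*C)
z(o) = -248 (z(o) = 2*(-4 + 30*(-4)) = 2*(-4 - 120) = 2*(-124) = -248)
z(-102) - (-10020 - 21144)*(-3037 - 9610) = -248 - (-10020 - 21144)*(-3037 - 9610) = -248 - (-31164)*(-12647) = -248 - 1*394131108 = -248 - 394131108 = -394131356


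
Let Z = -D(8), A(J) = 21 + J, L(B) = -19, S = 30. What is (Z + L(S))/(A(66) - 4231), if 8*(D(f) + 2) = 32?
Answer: 3/592 ≈ 0.0050676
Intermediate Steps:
D(f) = 2 (D(f) = -2 + (⅛)*32 = -2 + 4 = 2)
Z = -2 (Z = -1*2 = -2)
(Z + L(S))/(A(66) - 4231) = (-2 - 19)/((21 + 66) - 4231) = -21/(87 - 4231) = -21/(-4144) = -21*(-1/4144) = 3/592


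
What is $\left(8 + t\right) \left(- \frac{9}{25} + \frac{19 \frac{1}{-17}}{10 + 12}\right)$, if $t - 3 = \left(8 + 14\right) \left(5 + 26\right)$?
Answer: $- \frac{241983}{850} \approx -284.69$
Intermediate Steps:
$t = 685$ ($t = 3 + \left(8 + 14\right) \left(5 + 26\right) = 3 + 22 \cdot 31 = 3 + 682 = 685$)
$\left(8 + t\right) \left(- \frac{9}{25} + \frac{19 \frac{1}{-17}}{10 + 12}\right) = \left(8 + 685\right) \left(- \frac{9}{25} + \frac{19 \frac{1}{-17}}{10 + 12}\right) = 693 \left(\left(-9\right) \frac{1}{25} + \frac{19 \left(- \frac{1}{17}\right)}{22}\right) = 693 \left(- \frac{9}{25} - \frac{19}{374}\right) = 693 \left(- \frac{3841}{9350}\right) = - \frac{241983}{850}$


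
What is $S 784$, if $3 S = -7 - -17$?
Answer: $\frac{7840}{3} \approx 2613.3$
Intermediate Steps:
$S = \frac{10}{3}$ ($S = \frac{-7 - -17}{3} = \frac{-7 + 17}{3} = \frac{1}{3} \cdot 10 = \frac{10}{3} \approx 3.3333$)
$S 784 = \frac{10}{3} \cdot 784 = \frac{7840}{3}$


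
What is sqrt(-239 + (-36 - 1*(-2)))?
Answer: I*sqrt(273) ≈ 16.523*I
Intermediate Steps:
sqrt(-239 + (-36 - 1*(-2))) = sqrt(-239 + (-36 + 2)) = sqrt(-239 - 34) = sqrt(-273) = I*sqrt(273)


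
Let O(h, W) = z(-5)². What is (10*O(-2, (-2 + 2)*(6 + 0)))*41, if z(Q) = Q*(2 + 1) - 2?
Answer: 118490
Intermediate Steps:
z(Q) = -2 + 3*Q (z(Q) = Q*3 - 2 = 3*Q - 2 = -2 + 3*Q)
O(h, W) = 289 (O(h, W) = (-2 + 3*(-5))² = (-2 - 15)² = (-17)² = 289)
(10*O(-2, (-2 + 2)*(6 + 0)))*41 = (10*289)*41 = 2890*41 = 118490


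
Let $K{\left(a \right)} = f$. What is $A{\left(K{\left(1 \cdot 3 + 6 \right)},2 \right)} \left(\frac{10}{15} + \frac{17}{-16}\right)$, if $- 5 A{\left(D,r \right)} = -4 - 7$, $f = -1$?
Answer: $- \frac{209}{240} \approx -0.87083$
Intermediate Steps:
$K{\left(a \right)} = -1$
$A{\left(D,r \right)} = \frac{11}{5}$ ($A{\left(D,r \right)} = - \frac{-4 - 7}{5} = \left(- \frac{1}{5}\right) \left(-11\right) = \frac{11}{5}$)
$A{\left(K{\left(1 \cdot 3 + 6 \right)},2 \right)} \left(\frac{10}{15} + \frac{17}{-16}\right) = \frac{11 \left(\frac{10}{15} + \frac{17}{-16}\right)}{5} = \frac{11 \left(10 \cdot \frac{1}{15} + 17 \left(- \frac{1}{16}\right)\right)}{5} = \frac{11 \left(\frac{2}{3} - \frac{17}{16}\right)}{5} = \frac{11}{5} \left(- \frac{19}{48}\right) = - \frac{209}{240}$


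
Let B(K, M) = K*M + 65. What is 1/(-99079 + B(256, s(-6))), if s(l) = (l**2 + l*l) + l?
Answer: -1/82118 ≈ -1.2178e-5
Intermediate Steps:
s(l) = l + 2*l**2 (s(l) = (l**2 + l**2) + l = 2*l**2 + l = l + 2*l**2)
B(K, M) = 65 + K*M
1/(-99079 + B(256, s(-6))) = 1/(-99079 + (65 + 256*(-6*(1 + 2*(-6))))) = 1/(-99079 + (65 + 256*(-6*(1 - 12)))) = 1/(-99079 + (65 + 256*(-6*(-11)))) = 1/(-99079 + (65 + 256*66)) = 1/(-99079 + (65 + 16896)) = 1/(-99079 + 16961) = 1/(-82118) = -1/82118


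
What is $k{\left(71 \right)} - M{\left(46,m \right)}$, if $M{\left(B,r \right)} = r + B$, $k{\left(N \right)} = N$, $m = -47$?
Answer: $72$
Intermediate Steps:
$M{\left(B,r \right)} = B + r$
$k{\left(71 \right)} - M{\left(46,m \right)} = 71 - \left(46 - 47\right) = 71 - -1 = 71 + 1 = 72$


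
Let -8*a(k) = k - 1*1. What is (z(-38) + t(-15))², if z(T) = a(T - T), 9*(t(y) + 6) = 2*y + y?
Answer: 7569/64 ≈ 118.27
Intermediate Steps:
t(y) = -6 + y/3 (t(y) = -6 + (2*y + y)/9 = -6 + (3*y)/9 = -6 + y/3)
a(k) = ⅛ - k/8 (a(k) = -(k - 1*1)/8 = -(k - 1)/8 = -(-1 + k)/8 = ⅛ - k/8)
z(T) = ⅛ (z(T) = ⅛ - (T - T)/8 = ⅛ - ⅛*0 = ⅛ + 0 = ⅛)
(z(-38) + t(-15))² = (⅛ + (-6 + (⅓)*(-15)))² = (⅛ + (-6 - 5))² = (⅛ - 11)² = (-87/8)² = 7569/64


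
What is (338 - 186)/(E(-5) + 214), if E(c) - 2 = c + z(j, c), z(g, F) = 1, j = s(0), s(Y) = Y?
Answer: 38/53 ≈ 0.71698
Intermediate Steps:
j = 0
E(c) = 3 + c (E(c) = 2 + (c + 1) = 2 + (1 + c) = 3 + c)
(338 - 186)/(E(-5) + 214) = (338 - 186)/((3 - 5) + 214) = 152/(-2 + 214) = 152/212 = 152*(1/212) = 38/53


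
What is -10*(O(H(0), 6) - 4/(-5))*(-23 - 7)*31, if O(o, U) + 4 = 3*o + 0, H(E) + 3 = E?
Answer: -113460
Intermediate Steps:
H(E) = -3 + E
O(o, U) = -4 + 3*o (O(o, U) = -4 + (3*o + 0) = -4 + 3*o)
-10*(O(H(0), 6) - 4/(-5))*(-23 - 7)*31 = -10*((-4 + 3*(-3 + 0)) - 4/(-5))*(-23 - 7)*31 = -10*((-4 + 3*(-3)) - 4*(-⅕))*(-30)*31 = -10*((-4 - 9) + ⅘)*(-30)*31 = -10*(-13 + ⅘)*(-30)*31 = -(-122)*(-30)*31 = -10*366*31 = -3660*31 = -113460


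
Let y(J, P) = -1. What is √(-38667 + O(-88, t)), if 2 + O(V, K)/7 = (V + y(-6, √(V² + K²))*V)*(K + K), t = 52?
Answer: I*√38681 ≈ 196.67*I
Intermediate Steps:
O(V, K) = -14 (O(V, K) = -14 + 7*((V - V)*(K + K)) = -14 + 7*(0*(2*K)) = -14 + 7*0 = -14 + 0 = -14)
√(-38667 + O(-88, t)) = √(-38667 - 14) = √(-38681) = I*√38681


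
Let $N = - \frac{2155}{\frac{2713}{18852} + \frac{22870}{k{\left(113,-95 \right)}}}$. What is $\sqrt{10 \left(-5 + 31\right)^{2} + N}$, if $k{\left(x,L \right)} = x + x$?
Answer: $\frac{2 \sqrt{78512701406170052635}}{215879189} \approx 82.09$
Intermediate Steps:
$k{\left(x,L \right)} = 2 x$
$N = - \frac{4590744780}{215879189}$ ($N = - \frac{2155}{\frac{2713}{18852} + \frac{22870}{2 \cdot 113}} = - \frac{2155}{2713 \cdot \frac{1}{18852} + \frac{22870}{226}} = - \frac{2155}{\frac{2713}{18852} + 22870 \cdot \frac{1}{226}} = - \frac{2155}{\frac{2713}{18852} + \frac{11435}{113}} = - \frac{2155}{\frac{215879189}{2130276}} = \left(-2155\right) \frac{2130276}{215879189} = - \frac{4590744780}{215879189} \approx -21.265$)
$\sqrt{10 \left(-5 + 31\right)^{2} + N} = \sqrt{10 \left(-5 + 31\right)^{2} - \frac{4590744780}{215879189}} = \sqrt{10 \cdot 26^{2} - \frac{4590744780}{215879189}} = \sqrt{10 \cdot 676 - \frac{4590744780}{215879189}} = \sqrt{6760 - \frac{4590744780}{215879189}} = \sqrt{\frac{1454752572860}{215879189}} = \frac{2 \sqrt{78512701406170052635}}{215879189}$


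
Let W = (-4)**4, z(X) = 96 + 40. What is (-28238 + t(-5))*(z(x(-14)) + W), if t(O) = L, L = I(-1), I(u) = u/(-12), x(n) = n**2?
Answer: -33207790/3 ≈ -1.1069e+7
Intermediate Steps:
z(X) = 136
I(u) = -u/12 (I(u) = u*(-1/12) = -u/12)
L = 1/12 (L = -1/12*(-1) = 1/12 ≈ 0.083333)
t(O) = 1/12
W = 256
(-28238 + t(-5))*(z(x(-14)) + W) = (-28238 + 1/12)*(136 + 256) = -338855/12*392 = -33207790/3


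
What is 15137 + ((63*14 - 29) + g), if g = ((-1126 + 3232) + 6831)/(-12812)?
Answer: 204854943/12812 ≈ 15989.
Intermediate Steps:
g = -8937/12812 (g = (2106 + 6831)*(-1/12812) = 8937*(-1/12812) = -8937/12812 ≈ -0.69755)
15137 + ((63*14 - 29) + g) = 15137 + ((63*14 - 29) - 8937/12812) = 15137 + ((882 - 29) - 8937/12812) = 15137 + (853 - 8937/12812) = 15137 + 10919699/12812 = 204854943/12812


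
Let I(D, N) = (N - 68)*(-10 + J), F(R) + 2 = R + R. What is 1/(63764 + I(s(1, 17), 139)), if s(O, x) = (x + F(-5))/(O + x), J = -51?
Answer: 1/59433 ≈ 1.6826e-5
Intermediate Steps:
F(R) = -2 + 2*R (F(R) = -2 + (R + R) = -2 + 2*R)
s(O, x) = (-12 + x)/(O + x) (s(O, x) = (x + (-2 + 2*(-5)))/(O + x) = (x + (-2 - 10))/(O + x) = (x - 12)/(O + x) = (-12 + x)/(O + x))
I(D, N) = 4148 - 61*N (I(D, N) = (N - 68)*(-10 - 51) = (-68 + N)*(-61) = 4148 - 61*N)
1/(63764 + I(s(1, 17), 139)) = 1/(63764 + (4148 - 61*139)) = 1/(63764 + (4148 - 8479)) = 1/(63764 - 4331) = 1/59433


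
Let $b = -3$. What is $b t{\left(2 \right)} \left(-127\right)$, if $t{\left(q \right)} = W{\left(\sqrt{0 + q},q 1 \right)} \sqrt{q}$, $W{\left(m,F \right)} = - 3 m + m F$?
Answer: $-762$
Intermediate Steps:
$W{\left(m,F \right)} = - 3 m + F m$
$t{\left(q \right)} = q \left(-3 + q\right)$ ($t{\left(q \right)} = \sqrt{0 + q} \left(-3 + q 1\right) \sqrt{q} = \sqrt{q} \left(-3 + q\right) \sqrt{q} = q \left(-3 + q\right)$)
$b t{\left(2 \right)} \left(-127\right) = - 3 \cdot 2 \left(-3 + 2\right) \left(-127\right) = - 3 \cdot 2 \left(-1\right) \left(-127\right) = \left(-3\right) \left(-2\right) \left(-127\right) = 6 \left(-127\right) = -762$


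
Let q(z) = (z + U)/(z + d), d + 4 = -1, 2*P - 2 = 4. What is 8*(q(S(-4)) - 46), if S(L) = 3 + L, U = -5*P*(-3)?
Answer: -1280/3 ≈ -426.67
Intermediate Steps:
P = 3 (P = 1 + (1/2)*4 = 1 + 2 = 3)
d = -5 (d = -4 - 1 = -5)
U = 45 (U = -5*3*(-3) = -15*(-3) = 45)
q(z) = (45 + z)/(-5 + z) (q(z) = (z + 45)/(z - 5) = (45 + z)/(-5 + z))
8*(q(S(-4)) - 46) = 8*((45 + (3 - 4))/(-5 + (3 - 4)) - 46) = 8*((45 - 1)/(-5 - 1) - 46) = 8*(44/(-6) - 46) = 8*(-1/6*44 - 46) = 8*(-22/3 - 46) = 8*(-160/3) = -1280/3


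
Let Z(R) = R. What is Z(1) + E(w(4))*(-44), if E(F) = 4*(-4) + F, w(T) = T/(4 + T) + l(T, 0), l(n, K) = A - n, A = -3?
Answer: 991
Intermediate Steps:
l(n, K) = -3 - n
w(T) = -3 - T + T/(4 + T) (w(T) = T/(4 + T) + (-3 - T) = -3 - T + T/(4 + T))
E(F) = -16 + F
Z(1) + E(w(4))*(-44) = 1 + (-16 + (-12 - 1*4² - 6*4)/(4 + 4))*(-44) = 1 + (-16 + (-12 - 1*16 - 24)/8)*(-44) = 1 + (-16 + (-12 - 16 - 24)/8)*(-44) = 1 + (-16 + (⅛)*(-52))*(-44) = 1 + (-16 - 13/2)*(-44) = 1 - 45/2*(-44) = 1 + 990 = 991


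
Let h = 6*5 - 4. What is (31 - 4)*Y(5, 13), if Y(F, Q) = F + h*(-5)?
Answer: -3375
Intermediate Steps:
h = 26 (h = 30 - 4 = 26)
Y(F, Q) = -130 + F (Y(F, Q) = F + 26*(-5) = F - 130 = -130 + F)
(31 - 4)*Y(5, 13) = (31 - 4)*(-130 + 5) = 27*(-125) = -3375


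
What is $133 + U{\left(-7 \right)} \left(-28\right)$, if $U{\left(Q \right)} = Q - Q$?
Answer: $133$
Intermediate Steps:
$U{\left(Q \right)} = 0$
$133 + U{\left(-7 \right)} \left(-28\right) = 133 + 0 \left(-28\right) = 133 + 0 = 133$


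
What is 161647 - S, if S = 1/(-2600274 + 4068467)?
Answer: 237328993870/1468193 ≈ 1.6165e+5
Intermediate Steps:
S = 1/1468193 ≈ 6.8111e-7
161647 - S = 161647 - 1*1/1468193 = 161647 - 1/1468193 = 237328993870/1468193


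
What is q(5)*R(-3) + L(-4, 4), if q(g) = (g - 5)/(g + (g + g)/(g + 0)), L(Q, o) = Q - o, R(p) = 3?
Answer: -8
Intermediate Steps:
q(g) = (-5 + g)/(2 + g) (q(g) = (-5 + g)/(g + (2*g)/g) = (-5 + g)/(g + 2) = (-5 + g)/(2 + g))
q(5)*R(-3) + L(-4, 4) = ((-5 + 5)/(2 + 5))*3 + (-4 - 1*4) = (0/7)*3 + (-4 - 4) = ((⅐)*0)*3 - 8 = 0*3 - 8 = 0 - 8 = -8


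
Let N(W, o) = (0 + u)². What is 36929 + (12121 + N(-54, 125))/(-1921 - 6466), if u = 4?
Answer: 309711386/8387 ≈ 36928.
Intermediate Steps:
N(W, o) = 16 (N(W, o) = (0 + 4)² = 4² = 16)
36929 + (12121 + N(-54, 125))/(-1921 - 6466) = 36929 + (12121 + 16)/(-1921 - 6466) = 36929 + 12137/(-8387) = 36929 + 12137*(-1/8387) = 36929 - 12137/8387 = 309711386/8387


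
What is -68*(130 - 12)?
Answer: -8024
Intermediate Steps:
-68*(130 - 12) = -68*118 = -8024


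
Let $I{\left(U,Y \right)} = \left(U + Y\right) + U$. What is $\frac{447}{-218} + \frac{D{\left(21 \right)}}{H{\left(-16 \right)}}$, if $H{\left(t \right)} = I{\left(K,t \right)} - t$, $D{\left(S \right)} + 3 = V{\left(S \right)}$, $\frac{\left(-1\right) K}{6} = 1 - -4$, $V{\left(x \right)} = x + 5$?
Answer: $- \frac{15917}{6540} \approx -2.4338$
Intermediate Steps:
$V{\left(x \right)} = 5 + x$
$K = -30$ ($K = - 6 \left(1 - -4\right) = - 6 \left(1 + 4\right) = \left(-6\right) 5 = -30$)
$I{\left(U,Y \right)} = Y + 2 U$
$D{\left(S \right)} = 2 + S$ ($D{\left(S \right)} = -3 + \left(5 + S\right) = 2 + S$)
$H{\left(t \right)} = -60$ ($H{\left(t \right)} = \left(t + 2 \left(-30\right)\right) - t = \left(t - 60\right) - t = \left(-60 + t\right) - t = -60$)
$\frac{447}{-218} + \frac{D{\left(21 \right)}}{H{\left(-16 \right)}} = \frac{447}{-218} + \frac{2 + 21}{-60} = 447 \left(- \frac{1}{218}\right) + 23 \left(- \frac{1}{60}\right) = - \frac{447}{218} - \frac{23}{60} = - \frac{15917}{6540}$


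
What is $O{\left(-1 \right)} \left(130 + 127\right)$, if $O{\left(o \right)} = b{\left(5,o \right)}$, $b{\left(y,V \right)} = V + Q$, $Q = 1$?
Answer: $0$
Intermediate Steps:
$b{\left(y,V \right)} = 1 + V$ ($b{\left(y,V \right)} = V + 1 = 1 + V$)
$O{\left(o \right)} = 1 + o$
$O{\left(-1 \right)} \left(130 + 127\right) = \left(1 - 1\right) \left(130 + 127\right) = 0 \cdot 257 = 0$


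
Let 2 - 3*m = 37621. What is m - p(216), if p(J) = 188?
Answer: -38183/3 ≈ -12728.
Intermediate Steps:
m = -37619/3 (m = ⅔ - ⅓*37621 = ⅔ - 37621/3 = -37619/3 ≈ -12540.)
m - p(216) = -37619/3 - 1*188 = -37619/3 - 188 = -38183/3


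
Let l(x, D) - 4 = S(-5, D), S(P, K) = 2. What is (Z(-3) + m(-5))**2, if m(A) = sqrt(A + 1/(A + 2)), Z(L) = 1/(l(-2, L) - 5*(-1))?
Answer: -1933/363 + 8*I*sqrt(3)/33 ≈ -5.3251 + 0.41989*I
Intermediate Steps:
l(x, D) = 6 (l(x, D) = 4 + 2 = 6)
Z(L) = 1/11 (Z(L) = 1/(6 - 5*(-1)) = 1/(6 + 5) = 1/11)
m(A) = sqrt(A + 1/(2 + A))
(Z(-3) + m(-5))**2 = (1/11 + sqrt((1 - 5*(2 - 5))/(2 - 5)))**2 = (1/11 + sqrt((1 - 5*(-3))/(-3)))**2 = (1/11 + sqrt(-(1 + 15)/3))**2 = (1/11 + sqrt(-1/3*16))**2 = (1/11 + sqrt(-16/3))**2 = (1/11 + 4*I*sqrt(3)/3)**2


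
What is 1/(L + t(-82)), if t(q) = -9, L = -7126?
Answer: -1/7135 ≈ -0.00014015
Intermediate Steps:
1/(L + t(-82)) = 1/(-7126 - 9) = 1/(-7135) = -1/7135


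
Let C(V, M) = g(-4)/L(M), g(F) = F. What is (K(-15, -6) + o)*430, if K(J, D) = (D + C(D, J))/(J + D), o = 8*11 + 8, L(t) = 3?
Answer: 2610100/63 ≈ 41430.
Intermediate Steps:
o = 96 (o = 88 + 8 = 96)
C(V, M) = -4/3
K(J, D) = (-4/3 + D)/(D + J) (K(J, D) = (D - 4/3)/(J + D) = (-4/3 + D)/(D + J))
(K(-15, -6) + o)*430 = ((-4/3 - 6)/(-6 - 15) + 96)*430 = (-22/3/(-21) + 96)*430 = (-1/21*(-22/3) + 96)*430 = (22/63 + 96)*430 = (6070/63)*430 = 2610100/63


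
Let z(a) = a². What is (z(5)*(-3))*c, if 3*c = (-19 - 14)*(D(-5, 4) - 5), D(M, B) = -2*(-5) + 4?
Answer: 7425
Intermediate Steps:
D(M, B) = 14 (D(M, B) = 10 + 4 = 14)
c = -99 (c = ((-19 - 14)*(14 - 5))/3 = (-33*9)/3 = (⅓)*(-297) = -99)
(z(5)*(-3))*c = (5²*(-3))*(-99) = (25*(-3))*(-99) = -75*(-99) = 7425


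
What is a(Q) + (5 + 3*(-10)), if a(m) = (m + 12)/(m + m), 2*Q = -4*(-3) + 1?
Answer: -613/26 ≈ -23.577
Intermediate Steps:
Q = 13/2 (Q = (-4*(-3) + 1)/2 = (12 + 1)/2 = (1/2)*13 = 13/2 ≈ 6.5000)
a(m) = (12 + m)/(2*m) (a(m) = (12 + m)/((2*m)) = (12 + m)*(1/(2*m)) = (12 + m)/(2*m))
a(Q) + (5 + 3*(-10)) = (12 + 13/2)/(2*(13/2)) + (5 + 3*(-10)) = (1/2)*(2/13)*(37/2) + (5 - 30) = 37/26 - 25 = -613/26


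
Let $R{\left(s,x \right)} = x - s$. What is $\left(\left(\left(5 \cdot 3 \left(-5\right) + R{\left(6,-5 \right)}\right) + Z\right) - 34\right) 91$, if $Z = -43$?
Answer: $-14833$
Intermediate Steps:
$\left(\left(\left(5 \cdot 3 \left(-5\right) + R{\left(6,-5 \right)}\right) + Z\right) - 34\right) 91 = \left(\left(\left(5 \cdot 3 \left(-5\right) - 11\right) - 43\right) - 34\right) 91 = \left(\left(\left(15 \left(-5\right) - 11\right) - 43\right) - 34\right) 91 = \left(\left(\left(-75 - 11\right) - 43\right) - 34\right) 91 = \left(\left(-86 - 43\right) - 34\right) 91 = \left(-129 - 34\right) 91 = \left(-163\right) 91 = -14833$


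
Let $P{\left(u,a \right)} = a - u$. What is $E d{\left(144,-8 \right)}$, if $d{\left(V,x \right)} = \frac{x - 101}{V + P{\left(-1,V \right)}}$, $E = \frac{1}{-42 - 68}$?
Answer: $\frac{109}{31790} \approx 0.0034287$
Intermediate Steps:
$E = - \frac{1}{110}$ ($E = \frac{1}{-110} = - \frac{1}{110} \approx -0.0090909$)
$d{\left(V,x \right)} = \frac{-101 + x}{1 + 2 V}$ ($d{\left(V,x \right)} = \frac{x - 101}{V + \left(V - -1\right)} = \frac{-101 + x}{V + \left(V + 1\right)} = \frac{-101 + x}{V + \left(1 + V\right)} = \frac{-101 + x}{1 + 2 V}$)
$E d{\left(144,-8 \right)} = - \frac{\frac{1}{1 + 2 \cdot 144} \left(-101 - 8\right)}{110} = - \frac{\frac{1}{1 + 288} \left(-109\right)}{110} = - \frac{\frac{1}{289} \left(-109\right)}{110} = \left(- \frac{1}{110}\right) \left(- \frac{109}{289}\right) = \frac{109}{31790}$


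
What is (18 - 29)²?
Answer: 121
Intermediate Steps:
(18 - 29)² = (-11)² = 121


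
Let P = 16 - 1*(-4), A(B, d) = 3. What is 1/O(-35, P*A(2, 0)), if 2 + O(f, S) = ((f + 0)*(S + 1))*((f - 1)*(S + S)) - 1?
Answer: 1/9223197 ≈ 1.0842e-7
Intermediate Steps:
P = 20 (P = 16 + 4 = 20)
O(f, S) = -3 + 2*S*f*(1 + S)*(-1 + f) (O(f, S) = -2 + (((f + 0)*(S + 1))*((f - 1)*(S + S)) - 1) = -2 + ((f*(1 + S))*((-1 + f)*(2*S)) - 1) = -2 + ((f*(1 + S))*(2*S*(-1 + f)) - 1) = -2 + (2*S*f*(1 + S)*(-1 + f) - 1) = -2 + (-1 + 2*S*f*(1 + S)*(-1 + f)) = -3 + 2*S*f*(1 + S)*(-1 + f))
1/O(-35, P*A(2, 0)) = 1/(-3 - 2*20*3*(-35) - 2*(-35)*(20*3)² + 2*(20*3)*(-35)² + 2*(20*3)²*(-35)²) = 1/(-3 - 2*60*(-35) - 2*(-35)*60² + 2*60*1225 + 2*60²*1225) = 1/(-3 + 4200 - 2*(-35)*3600 + 147000 + 2*3600*1225) = 1/(-3 + 4200 + 252000 + 147000 + 8820000) = 1/9223197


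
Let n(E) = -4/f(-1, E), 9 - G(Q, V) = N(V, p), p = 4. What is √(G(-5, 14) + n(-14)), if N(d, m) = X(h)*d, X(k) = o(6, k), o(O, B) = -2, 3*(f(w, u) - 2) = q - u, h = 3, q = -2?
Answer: √327/3 ≈ 6.0277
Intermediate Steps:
f(w, u) = 4/3 - u/3 (f(w, u) = 2 + (-2 - u)/3 = 2 + (-⅔ - u/3) = 4/3 - u/3)
X(k) = -2
N(d, m) = -2*d
G(Q, V) = 9 + 2*V (G(Q, V) = 9 - (-2)*V = 9 + 2*V)
n(E) = -4/(4/3 - E/3)
√(G(-5, 14) + n(-14)) = √((9 + 2*14) + 12/(-4 - 14)) = √((9 + 28) + 12/(-18)) = √(37 + 12*(-1/18)) = √(37 - ⅔) = √(109/3) = √327/3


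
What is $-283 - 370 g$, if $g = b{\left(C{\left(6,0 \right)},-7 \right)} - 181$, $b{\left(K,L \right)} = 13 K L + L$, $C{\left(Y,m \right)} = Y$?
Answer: $271297$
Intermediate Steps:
$b{\left(K,L \right)} = L + 13 K L$ ($b{\left(K,L \right)} = 13 K L + L = L + 13 K L$)
$g = -734$ ($g = - 7 \left(1 + 13 \cdot 6\right) - 181 = - 7 \left(1 + 78\right) - 181 = \left(-7\right) 79 - 181 = -553 - 181 = -734$)
$-283 - 370 g = -283 - -271580 = -283 + 271580 = 271297$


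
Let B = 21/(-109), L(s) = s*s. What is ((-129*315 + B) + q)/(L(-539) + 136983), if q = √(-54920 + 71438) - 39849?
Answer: -8772777/46597936 + √16518/427504 ≈ -0.18796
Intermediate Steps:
L(s) = s²
B = -21/109 (B = 21*(-1/109) = -21/109 ≈ -0.19266)
q = -39849 + √16518 (q = √16518 - 39849 = -39849 + √16518 ≈ -39721.)
((-129*315 + B) + q)/(L(-539) + 136983) = ((-129*315 - 21/109) + (-39849 + √16518))/((-539)² + 136983) = ((-40635 - 21/109) + (-39849 + √16518))/(290521 + 136983) = (-4429236/109 + (-39849 + √16518))/427504 = (-8772777/109 + √16518)*(1/427504) = -8772777/46597936 + √16518/427504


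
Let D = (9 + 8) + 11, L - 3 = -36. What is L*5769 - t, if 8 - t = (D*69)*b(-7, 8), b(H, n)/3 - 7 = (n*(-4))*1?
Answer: -335285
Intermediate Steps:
L = -33 (L = 3 - 36 = -33)
b(H, n) = 21 - 12*n (b(H, n) = 21 + 3*((n*(-4))*1) = 21 + 3*(-4*n*1) = 21 + 3*(-4*n) = 21 - 12*n)
D = 28 (D = 17 + 11 = 28)
t = 144908 (t = 8 - 28*69*(21 - 12*8) = 8 - 1932*(21 - 96) = 8 - 1932*(-75) = 8 - 1*(-144900) = 8 + 144900 = 144908)
L*5769 - t = -33*5769 - 1*144908 = -190377 - 144908 = -335285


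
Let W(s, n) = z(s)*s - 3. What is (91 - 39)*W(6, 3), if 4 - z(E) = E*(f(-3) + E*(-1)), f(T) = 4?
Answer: 4836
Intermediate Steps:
z(E) = 4 - E*(4 - E) (z(E) = 4 - E*(4 + E*(-1)) = 4 - E*(4 - E))
W(s, n) = -3 + s*(4 + s² - 4*s) (W(s, n) = (4 + s² - 4*s)*s - 3 = s*(4 + s² - 4*s) - 3 = -3 + s*(4 + s² - 4*s))
(91 - 39)*W(6, 3) = (91 - 39)*(-3 + 6*(4 + 6² - 4*6)) = 52*(-3 + 6*(4 + 36 - 24)) = 52*(-3 + 6*16) = 52*(-3 + 96) = 52*93 = 4836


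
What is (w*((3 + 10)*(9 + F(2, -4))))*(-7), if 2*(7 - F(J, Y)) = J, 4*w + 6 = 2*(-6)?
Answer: 12285/2 ≈ 6142.5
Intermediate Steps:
w = -9/2 (w = -3/2 + (2*(-6))/4 = -3/2 + (1/4)*(-12) = -3/2 - 3 = -9/2 ≈ -4.5000)
F(J, Y) = 7 - J/2
(w*((3 + 10)*(9 + F(2, -4))))*(-7) = -9*(3 + 10)*(9 + (7 - 1/2*2))/2*(-7) = -117*(9 + (7 - 1))/2*(-7) = -117*(9 + 6)/2*(-7) = -117*15/2*(-7) = -9/2*195*(-7) = -1755/2*(-7) = 12285/2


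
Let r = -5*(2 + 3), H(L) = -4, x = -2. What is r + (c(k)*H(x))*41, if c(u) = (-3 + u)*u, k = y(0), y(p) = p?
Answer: -25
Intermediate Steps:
r = -25 (r = -5*5 = -25)
k = 0
c(u) = u*(-3 + u)
r + (c(k)*H(x))*41 = -25 + ((0*(-3 + 0))*(-4))*41 = -25 + ((0*(-3))*(-4))*41 = -25 + (0*(-4))*41 = -25 + 0*41 = -25 + 0 = -25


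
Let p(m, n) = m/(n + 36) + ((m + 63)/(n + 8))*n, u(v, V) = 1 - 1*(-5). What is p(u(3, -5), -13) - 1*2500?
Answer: -266839/115 ≈ -2320.3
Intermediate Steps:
u(v, V) = 6 (u(v, V) = 1 + 5 = 6)
p(m, n) = m/(36 + n) + n*(63 + m)/(8 + n) (p(m, n) = m/(36 + n) + ((63 + m)/(8 + n))*n = m/(36 + n) + n*(63 + m)/(8 + n))
p(u(3, -5), -13) - 1*2500 = (8*6 + 63*(-13)² + 2268*(-13) + 6*(-13)² + 37*6*(-13))/(288 + (-13)² + 44*(-13)) - 1*2500 = (48 + 63*169 - 29484 + 6*169 - 2886)/(288 + 169 - 572) - 2500 = (48 + 10647 - 29484 + 1014 - 2886)/(-115) - 2500 = -1/115*(-20661) - 2500 = 20661/115 - 2500 = -266839/115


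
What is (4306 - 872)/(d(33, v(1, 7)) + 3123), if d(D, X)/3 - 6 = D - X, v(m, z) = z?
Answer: 3434/3219 ≈ 1.0668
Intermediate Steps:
d(D, X) = 18 - 3*X + 3*D (d(D, X) = 18 + 3*(D - X) = 18 + (-3*X + 3*D) = 18 - 3*X + 3*D)
(4306 - 872)/(d(33, v(1, 7)) + 3123) = (4306 - 872)/((18 - 3*7 + 3*33) + 3123) = 3434/((18 - 21 + 99) + 3123) = 3434/(96 + 3123) = 3434/3219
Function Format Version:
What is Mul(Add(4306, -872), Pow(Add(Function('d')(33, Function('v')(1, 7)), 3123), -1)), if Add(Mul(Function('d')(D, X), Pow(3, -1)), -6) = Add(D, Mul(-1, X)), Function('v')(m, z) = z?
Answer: Rational(3434, 3219) ≈ 1.0668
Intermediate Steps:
Function('d')(D, X) = Add(18, Mul(-3, X), Mul(3, D)) (Function('d')(D, X) = Add(18, Mul(3, Add(D, Mul(-1, X)))) = Add(18, Add(Mul(-3, X), Mul(3, D))) = Add(18, Mul(-3, X), Mul(3, D)))
Mul(Add(4306, -872), Pow(Add(Function('d')(33, Function('v')(1, 7)), 3123), -1)) = Mul(Add(4306, -872), Pow(Add(Add(18, Mul(-3, 7), Mul(3, 33)), 3123), -1)) = Mul(3434, Pow(Add(Add(18, -21, 99), 3123), -1)) = Mul(3434, Pow(Add(96, 3123), -1)) = Mul(3434, Pow(3219, -1)) = Mul(3434, Rational(1, 3219)) = Rational(3434, 3219)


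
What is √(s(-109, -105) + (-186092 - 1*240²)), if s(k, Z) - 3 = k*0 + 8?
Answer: I*√243681 ≈ 493.64*I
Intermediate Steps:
s(k, Z) = 11 (s(k, Z) = 3 + (k*0 + 8) = 3 + (0 + 8) = 3 + 8 = 11)
√(s(-109, -105) + (-186092 - 1*240²)) = √(11 + (-186092 - 1*240²)) = √(11 + (-186092 - 1*57600)) = √(11 + (-186092 - 57600)) = √(11 - 243692) = √(-243681) = I*√243681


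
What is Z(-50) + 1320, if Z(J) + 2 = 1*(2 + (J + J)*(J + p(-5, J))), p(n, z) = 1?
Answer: 6220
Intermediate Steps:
Z(J) = 2*J*(1 + J) (Z(J) = -2 + 1*(2 + (J + J)*(J + 1)) = -2 + 1*(2 + (2*J)*(1 + J)) = -2 + 1*(2 + 2*J*(1 + J)) = -2 + (2 + 2*J*(1 + J)) = 2*J*(1 + J))
Z(-50) + 1320 = 2*(-50)*(1 - 50) + 1320 = 2*(-50)*(-49) + 1320 = 4900 + 1320 = 6220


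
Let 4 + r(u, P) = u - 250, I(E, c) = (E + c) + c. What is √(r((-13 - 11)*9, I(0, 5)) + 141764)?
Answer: √141294 ≈ 375.89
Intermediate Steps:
I(E, c) = E + 2*c
r(u, P) = -254 + u (r(u, P) = -4 + (u - 250) = -4 + (-250 + u) = -254 + u)
√(r((-13 - 11)*9, I(0, 5)) + 141764) = √((-254 + (-13 - 11)*9) + 141764) = √((-254 - 24*9) + 141764) = √((-254 - 216) + 141764) = √(-470 + 141764) = √141294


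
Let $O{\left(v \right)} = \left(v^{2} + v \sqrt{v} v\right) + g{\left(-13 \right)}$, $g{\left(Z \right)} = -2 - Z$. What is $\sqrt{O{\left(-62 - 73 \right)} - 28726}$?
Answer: $\sqrt{-10490 + 54675 i \sqrt{15}} \approx 317.43 + 333.55 i$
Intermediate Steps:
$O{\left(v \right)} = 11 + v^{2} + v^{\frac{5}{2}}$ ($O{\left(v \right)} = \left(v^{2} + v \sqrt{v} v\right) - -11 = \left(v^{2} + v^{\frac{3}{2}} v\right) + \left(-2 + 13\right) = \left(v^{2} + v^{\frac{5}{2}}\right) + 11 = 11 + v^{2} + v^{\frac{5}{2}}$)
$\sqrt{O{\left(-62 - 73 \right)} - 28726} = \sqrt{\left(11 + \left(-62 - 73\right)^{2} + \left(-62 - 73\right)^{\frac{5}{2}}\right) - 28726} = \sqrt{\left(11 + \left(-135\right)^{2} + \left(-135\right)^{\frac{5}{2}}\right) - 28726} = \sqrt{\left(11 + 18225 + 54675 i \sqrt{15}\right) - 28726} = \sqrt{\left(18236 + 54675 i \sqrt{15}\right) - 28726} = \sqrt{-10490 + 54675 i \sqrt{15}}$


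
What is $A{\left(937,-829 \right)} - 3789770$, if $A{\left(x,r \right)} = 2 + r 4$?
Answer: $-3793084$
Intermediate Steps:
$A{\left(x,r \right)} = 2 + 4 r$
$A{\left(937,-829 \right)} - 3789770 = \left(2 + 4 \left(-829\right)\right) - 3789770 = \left(2 - 3316\right) - 3789770 = -3314 - 3789770 = -3793084$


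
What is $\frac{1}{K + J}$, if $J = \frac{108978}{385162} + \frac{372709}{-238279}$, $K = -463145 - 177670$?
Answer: $- \frac{45888008099}{29405782703048183} \approx -1.5605 \cdot 10^{-6}$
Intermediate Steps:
$K = -640815$
$J = - \frac{58793087498}{45888008099}$ ($J = 108978 \cdot \frac{1}{385162} + 372709 \left(- \frac{1}{238279}\right) = \frac{54489}{192581} - \frac{372709}{238279} = - \frac{58793087498}{45888008099} \approx -1.2812$)
$\frac{1}{K + J} = \frac{1}{-640815 - \frac{58793087498}{45888008099}} = \frac{1}{- \frac{29405782703048183}{45888008099}} = - \frac{45888008099}{29405782703048183}$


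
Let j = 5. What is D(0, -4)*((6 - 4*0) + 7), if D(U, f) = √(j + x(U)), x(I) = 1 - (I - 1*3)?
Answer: 39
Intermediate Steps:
x(I) = 4 - I (x(I) = 1 - (I - 3) = 1 - (-3 + I) = 1 + (3 - I) = 4 - I)
D(U, f) = √(9 - U) (D(U, f) = √(5 + (4 - U)) = √(9 - U))
D(0, -4)*((6 - 4*0) + 7) = √(9 - 1*0)*((6 - 4*0) + 7) = √(9 + 0)*((6 + 0) + 7) = √9*(6 + 7) = 3*13 = 39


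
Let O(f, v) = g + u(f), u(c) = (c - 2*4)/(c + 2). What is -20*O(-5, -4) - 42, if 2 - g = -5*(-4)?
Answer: 694/3 ≈ 231.33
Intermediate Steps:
u(c) = (-8 + c)/(2 + c) (u(c) = (c - 8)/(2 + c) = (-8 + c)/(2 + c))
g = -18 (g = 2 - (-5)*(-4) = 2 - 1*20 = 2 - 20 = -18)
O(f, v) = -18 + (-8 + f)/(2 + f)
-20*O(-5, -4) - 42 = -20*(-44 - 17*(-5))/(2 - 5) - 42 = -20*(-44 + 85)/(-3) - 42 = -(-20)*41/3 - 42 = -20*(-41/3) - 42 = 820/3 - 42 = 694/3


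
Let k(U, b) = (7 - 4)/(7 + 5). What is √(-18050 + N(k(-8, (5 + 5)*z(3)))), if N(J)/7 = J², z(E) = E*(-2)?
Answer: I*√288793/4 ≈ 134.35*I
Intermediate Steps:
z(E) = -2*E
k(U, b) = ¼ (k(U, b) = 3/12 = 3*(1/12) = ¼)
N(J) = 7*J²
√(-18050 + N(k(-8, (5 + 5)*z(3)))) = √(-18050 + 7*(¼)²) = √(-18050 + 7*(1/16)) = √(-18050 + 7/16) = √(-288793/16) = I*√288793/4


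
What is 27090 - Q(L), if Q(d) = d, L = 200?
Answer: 26890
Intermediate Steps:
27090 - Q(L) = 27090 - 1*200 = 27090 - 200 = 26890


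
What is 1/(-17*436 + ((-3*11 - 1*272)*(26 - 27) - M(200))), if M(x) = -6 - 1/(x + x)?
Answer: -400/2840399 ≈ -0.00014083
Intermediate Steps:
M(x) = -6 - 1/(2*x)
1/(-17*436 + ((-3*11 - 1*272)*(26 - 27) - M(200))) = 1/(-17*436 + ((-3*11 - 1*272)*(26 - 27) - (-6 - ½/200))) = 1/(-7412 + ((-33 - 272)*(-1) - (-6 - ½*1/200))) = 1/(-7412 + (-305*(-1) - (-6 - 1/400))) = 1/(-7412 + (305 - 1*(-2401/400))) = 1/(-7412 + (305 + 2401/400)) = 1/(-7412 + 124401/400) = 1/(-2840399/400) = -400/2840399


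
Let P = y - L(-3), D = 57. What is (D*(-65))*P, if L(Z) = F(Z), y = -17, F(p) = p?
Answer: 51870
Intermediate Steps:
L(Z) = Z
P = -14 (P = -17 - 1*(-3) = -17 + 3 = -14)
(D*(-65))*P = (57*(-65))*(-14) = -3705*(-14) = 51870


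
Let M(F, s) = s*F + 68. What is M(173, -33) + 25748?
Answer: 20107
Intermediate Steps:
M(F, s) = 68 + F*s (M(F, s) = F*s + 68 = 68 + F*s)
M(173, -33) + 25748 = (68 + 173*(-33)) + 25748 = (68 - 5709) + 25748 = -5641 + 25748 = 20107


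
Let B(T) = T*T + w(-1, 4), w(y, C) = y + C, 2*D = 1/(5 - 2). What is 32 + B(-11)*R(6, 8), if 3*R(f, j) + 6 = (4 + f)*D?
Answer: -1324/9 ≈ -147.11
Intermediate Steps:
D = 1/6 (D = 1/(2*(5 - 2)) = (1/2)/3 = (1/2)*(1/3) = 1/6 ≈ 0.16667)
R(f, j) = -16/9 + f/18 (R(f, j) = -2 + ((4 + f)*(1/6))/3 = -2 + (2/3 + f/6)/3 = -2 + (2/9 + f/18) = -16/9 + f/18)
w(y, C) = C + y
B(T) = 3 + T**2 (B(T) = T*T + (4 - 1) = T**2 + 3 = 3 + T**2)
32 + B(-11)*R(6, 8) = 32 + (3 + (-11)**2)*(-16/9 + (1/18)*6) = 32 + (3 + 121)*(-16/9 + 1/3) = 32 + 124*(-13/9) = 32 - 1612/9 = -1324/9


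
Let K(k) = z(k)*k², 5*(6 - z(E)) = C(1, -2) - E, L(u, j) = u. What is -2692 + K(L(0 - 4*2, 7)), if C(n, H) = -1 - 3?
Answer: -11796/5 ≈ -2359.2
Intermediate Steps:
C(n, H) = -4
z(E) = 34/5 + E/5 (z(E) = 6 - (-4 - E)/5 = 6 + (⅘ + E/5) = 34/5 + E/5)
K(k) = k²*(34/5 + k/5) (K(k) = (34/5 + k/5)*k² = k²*(34/5 + k/5))
-2692 + K(L(0 - 4*2, 7)) = -2692 + (0 - 4*2)²*(34 + (0 - 4*2))/5 = -2692 + (0 - 8)²*(34 + (0 - 8))/5 = -2692 + (⅕)*(-8)²*(34 - 8) = -2692 + (⅕)*64*26 = -2692 + 1664/5 = -11796/5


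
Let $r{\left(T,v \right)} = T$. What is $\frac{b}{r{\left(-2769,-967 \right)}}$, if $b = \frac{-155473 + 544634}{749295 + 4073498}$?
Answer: $- \frac{389161}{13354313817} \approx -2.9141 \cdot 10^{-5}$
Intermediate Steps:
$b = \frac{389161}{4822793} \approx 0.080692$
$\frac{b}{r{\left(-2769,-967 \right)}} = \frac{389161}{4822793 \left(-2769\right)} = \frac{389161}{4822793} \left(- \frac{1}{2769}\right) = - \frac{389161}{13354313817}$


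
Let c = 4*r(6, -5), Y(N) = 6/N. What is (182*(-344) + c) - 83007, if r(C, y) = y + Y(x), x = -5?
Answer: -728199/5 ≈ -1.4564e+5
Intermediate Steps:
r(C, y) = -6/5 + y (r(C, y) = y + 6/(-5) = y + 6*(-⅕) = y - 6/5 = -6/5 + y)
c = -124/5 (c = 4*(-6/5 - 5) = 4*(-31/5) = -124/5 ≈ -24.800)
(182*(-344) + c) - 83007 = (182*(-344) - 124/5) - 83007 = (-62608 - 124/5) - 83007 = -313164/5 - 83007 = -728199/5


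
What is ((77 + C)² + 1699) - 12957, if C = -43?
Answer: -10102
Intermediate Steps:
((77 + C)² + 1699) - 12957 = ((77 - 43)² + 1699) - 12957 = (34² + 1699) - 12957 = (1156 + 1699) - 12957 = 2855 - 12957 = -10102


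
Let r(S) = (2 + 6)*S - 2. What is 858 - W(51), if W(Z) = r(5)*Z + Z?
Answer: -1131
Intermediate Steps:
r(S) = -2 + 8*S (r(S) = 8*S - 2 = -2 + 8*S)
W(Z) = 39*Z (W(Z) = (-2 + 8*5)*Z + Z = (-2 + 40)*Z + Z = 38*Z + Z = 39*Z)
858 - W(51) = 858 - 39*51 = 858 - 1*1989 = 858 - 1989 = -1131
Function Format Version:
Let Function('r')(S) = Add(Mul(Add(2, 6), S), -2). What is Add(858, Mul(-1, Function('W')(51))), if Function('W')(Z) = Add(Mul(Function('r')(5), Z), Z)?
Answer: -1131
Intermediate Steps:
Function('r')(S) = Add(-2, Mul(8, S)) (Function('r')(S) = Add(Mul(8, S), -2) = Add(-2, Mul(8, S)))
Function('W')(Z) = Mul(39, Z) (Function('W')(Z) = Add(Mul(Add(-2, Mul(8, 5)), Z), Z) = Add(Mul(Add(-2, 40), Z), Z) = Add(Mul(38, Z), Z) = Mul(39, Z))
Add(858, Mul(-1, Function('W')(51))) = Add(858, Mul(-1, Mul(39, 51))) = Add(858, Mul(-1, 1989)) = Add(858, -1989) = -1131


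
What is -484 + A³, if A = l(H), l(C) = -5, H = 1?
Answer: -609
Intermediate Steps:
A = -5
-484 + A³ = -484 + (-5)³ = -484 - 125 = -609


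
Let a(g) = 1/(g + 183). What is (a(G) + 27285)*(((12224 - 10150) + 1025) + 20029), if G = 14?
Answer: 124316376688/197 ≈ 6.3105e+8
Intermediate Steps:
a(g) = 1/(183 + g)
(a(G) + 27285)*(((12224 - 10150) + 1025) + 20029) = (1/(183 + 14) + 27285)*(((12224 - 10150) + 1025) + 20029) = (1/197 + 27285)*((2074 + 1025) + 20029) = (1/197 + 27285)*(3099 + 20029) = (5375146/197)*23128 = 124316376688/197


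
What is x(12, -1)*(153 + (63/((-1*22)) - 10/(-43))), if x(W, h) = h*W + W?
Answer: 0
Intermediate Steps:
x(W, h) = W + W*h (x(W, h) = W*h + W = W + W*h)
x(12, -1)*(153 + (63/((-1*22)) - 10/(-43))) = (12*(1 - 1))*(153 + (63/((-1*22)) - 10/(-43))) = (12*0)*(153 + (63/(-22) - 10*(-1/43))) = 0*(153 + (63*(-1/22) + 10/43)) = 0*(153 + (-63/22 + 10/43)) = 0*(153 - 2489/946) = 0*(142249/946) = 0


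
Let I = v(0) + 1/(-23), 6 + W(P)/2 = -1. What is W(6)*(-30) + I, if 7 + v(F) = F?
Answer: 9498/23 ≈ 412.96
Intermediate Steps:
W(P) = -14 (W(P) = -12 + 2*(-1) = -12 - 2 = -14)
v(F) = -7 + F
I = -162/23 (I = (-7 + 0) + 1/(-23) = -7 - 1/23 = -162/23 ≈ -7.0435)
W(6)*(-30) + I = -14*(-30) - 162/23 = 420 - 162/23 = 9498/23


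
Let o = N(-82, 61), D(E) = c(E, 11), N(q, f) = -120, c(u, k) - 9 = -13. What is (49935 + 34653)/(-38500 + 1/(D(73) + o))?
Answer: -10488912/4774001 ≈ -2.1971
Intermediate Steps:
c(u, k) = -4 (c(u, k) = 9 - 13 = -4)
D(E) = -4
o = -120
(49935 + 34653)/(-38500 + 1/(D(73) + o)) = (49935 + 34653)/(-38500 + 1/(-4 - 120)) = 84588/(-38500 + 1/(-124)) = 84588/(-38500 - 1/124) = 84588/(-4774001/124) = 84588*(-124/4774001) = -10488912/4774001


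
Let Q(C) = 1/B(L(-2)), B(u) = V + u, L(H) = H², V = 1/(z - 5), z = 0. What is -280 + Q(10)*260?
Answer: -4020/19 ≈ -211.58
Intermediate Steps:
V = -⅕ (V = 1/(0 - 5) = 1/(-5) = -⅕ ≈ -0.20000)
B(u) = -⅕ + u
Q(C) = 5/19 (Q(C) = 1/(-⅕ + (-2)²) = 1/(-⅕ + 4) = 1/(19/5) = 5/19)
-280 + Q(10)*260 = -280 + (5/19)*260 = -280 + 1300/19 = -4020/19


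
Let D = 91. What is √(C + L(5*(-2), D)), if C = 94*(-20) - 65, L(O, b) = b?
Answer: 3*I*√206 ≈ 43.058*I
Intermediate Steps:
C = -1945 (C = -1880 - 65 = -1945)
√(C + L(5*(-2), D)) = √(-1945 + 91) = √(-1854) = 3*I*√206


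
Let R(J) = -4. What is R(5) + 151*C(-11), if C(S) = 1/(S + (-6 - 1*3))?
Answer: -231/20 ≈ -11.550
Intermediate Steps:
C(S) = 1/(-9 + S) (C(S) = 1/(S + (-6 - 3)) = 1/(S - 9) = 1/(-9 + S))
R(5) + 151*C(-11) = -4 + 151/(-9 - 11) = -4 + 151/(-20) = -4 + 151*(-1/20) = -4 - 151/20 = -231/20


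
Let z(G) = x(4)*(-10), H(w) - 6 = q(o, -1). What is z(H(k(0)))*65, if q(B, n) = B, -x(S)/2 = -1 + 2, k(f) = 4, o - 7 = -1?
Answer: 1300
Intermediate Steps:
o = 6 (o = 7 - 1 = 6)
x(S) = -2 (x(S) = -2*(-1 + 2) = -2*1 = -2)
H(w) = 12 (H(w) = 6 + 6 = 12)
z(G) = 20 (z(G) = -2*(-10) = 20)
z(H(k(0)))*65 = 20*65 = 1300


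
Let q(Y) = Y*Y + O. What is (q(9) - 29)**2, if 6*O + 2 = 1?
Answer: 96721/36 ≈ 2686.7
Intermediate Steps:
O = -1/6 (O = -1/3 + (1/6)*1 = -1/3 + 1/6 = -1/6 ≈ -0.16667)
q(Y) = -1/6 + Y**2 (q(Y) = Y*Y - 1/6 = Y**2 - 1/6 = -1/6 + Y**2)
(q(9) - 29)**2 = ((-1/6 + 9**2) - 29)**2 = ((-1/6 + 81) - 29)**2 = (485/6 - 29)**2 = (311/6)**2 = 96721/36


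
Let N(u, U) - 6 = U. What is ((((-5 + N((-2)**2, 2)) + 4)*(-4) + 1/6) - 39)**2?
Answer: 160801/36 ≈ 4466.7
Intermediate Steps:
N(u, U) = 6 + U
((((-5 + N((-2)**2, 2)) + 4)*(-4) + 1/6) - 39)**2 = ((((-5 + (6 + 2)) + 4)*(-4) + 1/6) - 39)**2 = ((((-5 + 8) + 4)*(-4) + 1/6) - 39)**2 = (((3 + 4)*(-4) + 1/6) - 39)**2 = ((7*(-4) + 1/6) - 39)**2 = ((-28 + 1/6) - 39)**2 = (-167/6 - 39)**2 = (-401/6)**2 = 160801/36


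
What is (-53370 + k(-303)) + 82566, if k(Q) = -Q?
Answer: 29499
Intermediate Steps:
(-53370 + k(-303)) + 82566 = (-53370 - 1*(-303)) + 82566 = (-53370 + 303) + 82566 = -53067 + 82566 = 29499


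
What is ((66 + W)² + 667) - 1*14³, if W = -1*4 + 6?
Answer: 2547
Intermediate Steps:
W = 2 (W = -4 + 6 = 2)
((66 + W)² + 667) - 1*14³ = ((66 + 2)² + 667) - 1*14³ = (68² + 667) - 1*2744 = (4624 + 667) - 2744 = 5291 - 2744 = 2547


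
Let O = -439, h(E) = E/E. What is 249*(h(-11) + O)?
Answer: -109062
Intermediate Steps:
h(E) = 1
249*(h(-11) + O) = 249*(1 - 439) = 249*(-438) = -109062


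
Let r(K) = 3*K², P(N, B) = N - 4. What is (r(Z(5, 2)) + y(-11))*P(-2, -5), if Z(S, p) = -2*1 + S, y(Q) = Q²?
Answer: -888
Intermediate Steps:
P(N, B) = -4 + N
Z(S, p) = -2 + S
(r(Z(5, 2)) + y(-11))*P(-2, -5) = (3*(-2 + 5)² + (-11)²)*(-4 - 2) = (3*3² + 121)*(-6) = (3*9 + 121)*(-6) = (27 + 121)*(-6) = 148*(-6) = -888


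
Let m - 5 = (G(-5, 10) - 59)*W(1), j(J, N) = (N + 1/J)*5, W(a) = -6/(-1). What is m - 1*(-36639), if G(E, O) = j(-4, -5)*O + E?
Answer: 34685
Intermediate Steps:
W(a) = 6 (W(a) = -6*(-1) = 6)
j(J, N) = 5*N + 5/J
G(E, O) = E - 105*O/4 (G(E, O) = (5*(-5) + 5/(-4))*O + E = (-25 + 5*(-¼))*O + E = (-25 - 5/4)*O + E = -105*O/4 + E = E - 105*O/4)
m = -1954 (m = 5 + ((-5 - 105/4*10) - 59)*6 = 5 + ((-5 - 525/2) - 59)*6 = 5 + (-535/2 - 59)*6 = 5 - 653/2*6 = 5 - 1959 = -1954)
m - 1*(-36639) = -1954 - 1*(-36639) = -1954 + 36639 = 34685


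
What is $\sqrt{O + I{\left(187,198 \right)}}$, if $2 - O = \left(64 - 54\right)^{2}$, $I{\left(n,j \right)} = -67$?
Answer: $i \sqrt{165} \approx 12.845 i$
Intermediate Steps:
$O = -98$ ($O = 2 - \left(64 - 54\right)^{2} = 2 - 10^{2} = 2 - 100 = -98$)
$\sqrt{O + I{\left(187,198 \right)}} = \sqrt{-98 - 67} = \sqrt{-165} = i \sqrt{165}$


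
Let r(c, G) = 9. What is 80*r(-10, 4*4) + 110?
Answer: 830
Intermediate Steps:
80*r(-10, 4*4) + 110 = 80*9 + 110 = 720 + 110 = 830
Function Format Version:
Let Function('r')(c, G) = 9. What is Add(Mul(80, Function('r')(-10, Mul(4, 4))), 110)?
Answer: 830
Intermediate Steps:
Add(Mul(80, Function('r')(-10, Mul(4, 4))), 110) = Add(Mul(80, 9), 110) = Add(720, 110) = 830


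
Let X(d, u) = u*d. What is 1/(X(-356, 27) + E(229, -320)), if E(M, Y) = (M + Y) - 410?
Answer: -1/10113 ≈ -9.8883e-5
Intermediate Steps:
X(d, u) = d*u
E(M, Y) = -410 + M + Y
1/(X(-356, 27) + E(229, -320)) = 1/(-356*27 + (-410 + 229 - 320)) = 1/(-9612 - 501) = 1/(-10113) = -1/10113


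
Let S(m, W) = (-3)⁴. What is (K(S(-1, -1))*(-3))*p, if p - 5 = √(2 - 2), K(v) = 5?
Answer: -75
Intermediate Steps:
S(m, W) = 81
p = 5 (p = 5 + √(2 - 2) = 5 + √0 = 5 + 0 = 5)
(K(S(-1, -1))*(-3))*p = (5*(-3))*5 = -15*5 = -75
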